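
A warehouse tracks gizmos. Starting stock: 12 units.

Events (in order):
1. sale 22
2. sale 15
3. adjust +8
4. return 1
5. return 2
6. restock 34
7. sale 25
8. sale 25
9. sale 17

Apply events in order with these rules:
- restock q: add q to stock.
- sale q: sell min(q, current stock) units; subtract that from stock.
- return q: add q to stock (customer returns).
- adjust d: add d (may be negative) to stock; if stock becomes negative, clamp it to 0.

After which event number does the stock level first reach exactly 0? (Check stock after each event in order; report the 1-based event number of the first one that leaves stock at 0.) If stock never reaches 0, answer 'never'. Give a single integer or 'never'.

Processing events:
Start: stock = 12
  Event 1 (sale 22): sell min(22,12)=12. stock: 12 - 12 = 0. total_sold = 12
  Event 2 (sale 15): sell min(15,0)=0. stock: 0 - 0 = 0. total_sold = 12
  Event 3 (adjust +8): 0 + 8 = 8
  Event 4 (return 1): 8 + 1 = 9
  Event 5 (return 2): 9 + 2 = 11
  Event 6 (restock 34): 11 + 34 = 45
  Event 7 (sale 25): sell min(25,45)=25. stock: 45 - 25 = 20. total_sold = 37
  Event 8 (sale 25): sell min(25,20)=20. stock: 20 - 20 = 0. total_sold = 57
  Event 9 (sale 17): sell min(17,0)=0. stock: 0 - 0 = 0. total_sold = 57
Final: stock = 0, total_sold = 57

First zero at event 1.

Answer: 1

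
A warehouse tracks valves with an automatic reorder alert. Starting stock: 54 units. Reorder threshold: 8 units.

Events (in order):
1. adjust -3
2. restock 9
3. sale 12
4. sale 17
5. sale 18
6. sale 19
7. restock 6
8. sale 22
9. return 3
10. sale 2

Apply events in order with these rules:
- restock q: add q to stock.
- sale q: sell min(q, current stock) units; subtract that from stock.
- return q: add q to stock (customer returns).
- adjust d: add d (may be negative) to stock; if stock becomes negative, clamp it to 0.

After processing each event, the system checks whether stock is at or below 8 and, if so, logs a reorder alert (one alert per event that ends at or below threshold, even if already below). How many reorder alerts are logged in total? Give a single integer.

Processing events:
Start: stock = 54
  Event 1 (adjust -3): 54 + -3 = 51
  Event 2 (restock 9): 51 + 9 = 60
  Event 3 (sale 12): sell min(12,60)=12. stock: 60 - 12 = 48. total_sold = 12
  Event 4 (sale 17): sell min(17,48)=17. stock: 48 - 17 = 31. total_sold = 29
  Event 5 (sale 18): sell min(18,31)=18. stock: 31 - 18 = 13. total_sold = 47
  Event 6 (sale 19): sell min(19,13)=13. stock: 13 - 13 = 0. total_sold = 60
  Event 7 (restock 6): 0 + 6 = 6
  Event 8 (sale 22): sell min(22,6)=6. stock: 6 - 6 = 0. total_sold = 66
  Event 9 (return 3): 0 + 3 = 3
  Event 10 (sale 2): sell min(2,3)=2. stock: 3 - 2 = 1. total_sold = 68
Final: stock = 1, total_sold = 68

Checking against threshold 8:
  After event 1: stock=51 > 8
  After event 2: stock=60 > 8
  After event 3: stock=48 > 8
  After event 4: stock=31 > 8
  After event 5: stock=13 > 8
  After event 6: stock=0 <= 8 -> ALERT
  After event 7: stock=6 <= 8 -> ALERT
  After event 8: stock=0 <= 8 -> ALERT
  After event 9: stock=3 <= 8 -> ALERT
  After event 10: stock=1 <= 8 -> ALERT
Alert events: [6, 7, 8, 9, 10]. Count = 5

Answer: 5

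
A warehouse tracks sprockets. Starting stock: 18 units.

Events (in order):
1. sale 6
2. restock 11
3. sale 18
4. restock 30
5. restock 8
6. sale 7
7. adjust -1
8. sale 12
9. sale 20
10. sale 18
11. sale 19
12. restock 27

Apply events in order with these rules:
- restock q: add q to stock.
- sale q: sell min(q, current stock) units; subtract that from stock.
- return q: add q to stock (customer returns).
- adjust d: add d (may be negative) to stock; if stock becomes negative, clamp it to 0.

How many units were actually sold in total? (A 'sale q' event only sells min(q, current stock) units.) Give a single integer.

Answer: 66

Derivation:
Processing events:
Start: stock = 18
  Event 1 (sale 6): sell min(6,18)=6. stock: 18 - 6 = 12. total_sold = 6
  Event 2 (restock 11): 12 + 11 = 23
  Event 3 (sale 18): sell min(18,23)=18. stock: 23 - 18 = 5. total_sold = 24
  Event 4 (restock 30): 5 + 30 = 35
  Event 5 (restock 8): 35 + 8 = 43
  Event 6 (sale 7): sell min(7,43)=7. stock: 43 - 7 = 36. total_sold = 31
  Event 7 (adjust -1): 36 + -1 = 35
  Event 8 (sale 12): sell min(12,35)=12. stock: 35 - 12 = 23. total_sold = 43
  Event 9 (sale 20): sell min(20,23)=20. stock: 23 - 20 = 3. total_sold = 63
  Event 10 (sale 18): sell min(18,3)=3. stock: 3 - 3 = 0. total_sold = 66
  Event 11 (sale 19): sell min(19,0)=0. stock: 0 - 0 = 0. total_sold = 66
  Event 12 (restock 27): 0 + 27 = 27
Final: stock = 27, total_sold = 66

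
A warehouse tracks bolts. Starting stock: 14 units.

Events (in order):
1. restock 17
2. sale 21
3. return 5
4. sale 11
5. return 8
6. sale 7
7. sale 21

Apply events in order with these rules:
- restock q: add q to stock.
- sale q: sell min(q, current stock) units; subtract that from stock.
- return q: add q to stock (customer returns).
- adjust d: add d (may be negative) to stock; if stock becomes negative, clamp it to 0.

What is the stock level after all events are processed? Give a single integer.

Processing events:
Start: stock = 14
  Event 1 (restock 17): 14 + 17 = 31
  Event 2 (sale 21): sell min(21,31)=21. stock: 31 - 21 = 10. total_sold = 21
  Event 3 (return 5): 10 + 5 = 15
  Event 4 (sale 11): sell min(11,15)=11. stock: 15 - 11 = 4. total_sold = 32
  Event 5 (return 8): 4 + 8 = 12
  Event 6 (sale 7): sell min(7,12)=7. stock: 12 - 7 = 5. total_sold = 39
  Event 7 (sale 21): sell min(21,5)=5. stock: 5 - 5 = 0. total_sold = 44
Final: stock = 0, total_sold = 44

Answer: 0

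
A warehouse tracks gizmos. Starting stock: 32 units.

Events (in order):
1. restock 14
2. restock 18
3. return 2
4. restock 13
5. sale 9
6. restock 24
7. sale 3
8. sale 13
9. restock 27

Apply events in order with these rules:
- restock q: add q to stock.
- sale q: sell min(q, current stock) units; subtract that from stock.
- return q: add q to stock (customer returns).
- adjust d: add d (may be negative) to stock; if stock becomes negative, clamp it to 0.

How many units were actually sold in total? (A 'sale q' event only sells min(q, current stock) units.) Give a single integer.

Answer: 25

Derivation:
Processing events:
Start: stock = 32
  Event 1 (restock 14): 32 + 14 = 46
  Event 2 (restock 18): 46 + 18 = 64
  Event 3 (return 2): 64 + 2 = 66
  Event 4 (restock 13): 66 + 13 = 79
  Event 5 (sale 9): sell min(9,79)=9. stock: 79 - 9 = 70. total_sold = 9
  Event 6 (restock 24): 70 + 24 = 94
  Event 7 (sale 3): sell min(3,94)=3. stock: 94 - 3 = 91. total_sold = 12
  Event 8 (sale 13): sell min(13,91)=13. stock: 91 - 13 = 78. total_sold = 25
  Event 9 (restock 27): 78 + 27 = 105
Final: stock = 105, total_sold = 25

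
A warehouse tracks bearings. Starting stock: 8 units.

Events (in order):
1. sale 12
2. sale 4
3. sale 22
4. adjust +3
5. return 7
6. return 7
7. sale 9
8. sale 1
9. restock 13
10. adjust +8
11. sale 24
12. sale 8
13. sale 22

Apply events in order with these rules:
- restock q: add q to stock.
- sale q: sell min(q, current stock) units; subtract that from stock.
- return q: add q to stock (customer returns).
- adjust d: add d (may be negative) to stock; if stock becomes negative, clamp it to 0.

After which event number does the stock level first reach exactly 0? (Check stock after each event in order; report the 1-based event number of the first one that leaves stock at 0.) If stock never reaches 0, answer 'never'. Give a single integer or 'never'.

Processing events:
Start: stock = 8
  Event 1 (sale 12): sell min(12,8)=8. stock: 8 - 8 = 0. total_sold = 8
  Event 2 (sale 4): sell min(4,0)=0. stock: 0 - 0 = 0. total_sold = 8
  Event 3 (sale 22): sell min(22,0)=0. stock: 0 - 0 = 0. total_sold = 8
  Event 4 (adjust +3): 0 + 3 = 3
  Event 5 (return 7): 3 + 7 = 10
  Event 6 (return 7): 10 + 7 = 17
  Event 7 (sale 9): sell min(9,17)=9. stock: 17 - 9 = 8. total_sold = 17
  Event 8 (sale 1): sell min(1,8)=1. stock: 8 - 1 = 7. total_sold = 18
  Event 9 (restock 13): 7 + 13 = 20
  Event 10 (adjust +8): 20 + 8 = 28
  Event 11 (sale 24): sell min(24,28)=24. stock: 28 - 24 = 4. total_sold = 42
  Event 12 (sale 8): sell min(8,4)=4. stock: 4 - 4 = 0. total_sold = 46
  Event 13 (sale 22): sell min(22,0)=0. stock: 0 - 0 = 0. total_sold = 46
Final: stock = 0, total_sold = 46

First zero at event 1.

Answer: 1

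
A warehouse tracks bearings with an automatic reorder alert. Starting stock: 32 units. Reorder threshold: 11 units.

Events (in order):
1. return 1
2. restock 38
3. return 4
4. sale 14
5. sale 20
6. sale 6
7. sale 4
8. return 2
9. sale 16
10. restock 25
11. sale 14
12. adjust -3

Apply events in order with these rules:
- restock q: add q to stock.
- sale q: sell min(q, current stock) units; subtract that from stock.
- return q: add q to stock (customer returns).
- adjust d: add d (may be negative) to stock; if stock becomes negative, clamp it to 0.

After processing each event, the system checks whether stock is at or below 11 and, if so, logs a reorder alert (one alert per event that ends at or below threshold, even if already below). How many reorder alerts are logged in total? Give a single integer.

Answer: 0

Derivation:
Processing events:
Start: stock = 32
  Event 1 (return 1): 32 + 1 = 33
  Event 2 (restock 38): 33 + 38 = 71
  Event 3 (return 4): 71 + 4 = 75
  Event 4 (sale 14): sell min(14,75)=14. stock: 75 - 14 = 61. total_sold = 14
  Event 5 (sale 20): sell min(20,61)=20. stock: 61 - 20 = 41. total_sold = 34
  Event 6 (sale 6): sell min(6,41)=6. stock: 41 - 6 = 35. total_sold = 40
  Event 7 (sale 4): sell min(4,35)=4. stock: 35 - 4 = 31. total_sold = 44
  Event 8 (return 2): 31 + 2 = 33
  Event 9 (sale 16): sell min(16,33)=16. stock: 33 - 16 = 17. total_sold = 60
  Event 10 (restock 25): 17 + 25 = 42
  Event 11 (sale 14): sell min(14,42)=14. stock: 42 - 14 = 28. total_sold = 74
  Event 12 (adjust -3): 28 + -3 = 25
Final: stock = 25, total_sold = 74

Checking against threshold 11:
  After event 1: stock=33 > 11
  After event 2: stock=71 > 11
  After event 3: stock=75 > 11
  After event 4: stock=61 > 11
  After event 5: stock=41 > 11
  After event 6: stock=35 > 11
  After event 7: stock=31 > 11
  After event 8: stock=33 > 11
  After event 9: stock=17 > 11
  After event 10: stock=42 > 11
  After event 11: stock=28 > 11
  After event 12: stock=25 > 11
Alert events: []. Count = 0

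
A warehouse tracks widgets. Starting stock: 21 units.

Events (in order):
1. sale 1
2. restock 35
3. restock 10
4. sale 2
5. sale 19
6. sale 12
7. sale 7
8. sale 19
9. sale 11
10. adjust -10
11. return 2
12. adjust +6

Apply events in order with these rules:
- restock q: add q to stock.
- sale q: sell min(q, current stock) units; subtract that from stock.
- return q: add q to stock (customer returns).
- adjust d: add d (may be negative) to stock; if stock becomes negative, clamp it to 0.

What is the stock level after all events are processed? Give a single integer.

Answer: 8

Derivation:
Processing events:
Start: stock = 21
  Event 1 (sale 1): sell min(1,21)=1. stock: 21 - 1 = 20. total_sold = 1
  Event 2 (restock 35): 20 + 35 = 55
  Event 3 (restock 10): 55 + 10 = 65
  Event 4 (sale 2): sell min(2,65)=2. stock: 65 - 2 = 63. total_sold = 3
  Event 5 (sale 19): sell min(19,63)=19. stock: 63 - 19 = 44. total_sold = 22
  Event 6 (sale 12): sell min(12,44)=12. stock: 44 - 12 = 32. total_sold = 34
  Event 7 (sale 7): sell min(7,32)=7. stock: 32 - 7 = 25. total_sold = 41
  Event 8 (sale 19): sell min(19,25)=19. stock: 25 - 19 = 6. total_sold = 60
  Event 9 (sale 11): sell min(11,6)=6. stock: 6 - 6 = 0. total_sold = 66
  Event 10 (adjust -10): 0 + -10 = 0 (clamped to 0)
  Event 11 (return 2): 0 + 2 = 2
  Event 12 (adjust +6): 2 + 6 = 8
Final: stock = 8, total_sold = 66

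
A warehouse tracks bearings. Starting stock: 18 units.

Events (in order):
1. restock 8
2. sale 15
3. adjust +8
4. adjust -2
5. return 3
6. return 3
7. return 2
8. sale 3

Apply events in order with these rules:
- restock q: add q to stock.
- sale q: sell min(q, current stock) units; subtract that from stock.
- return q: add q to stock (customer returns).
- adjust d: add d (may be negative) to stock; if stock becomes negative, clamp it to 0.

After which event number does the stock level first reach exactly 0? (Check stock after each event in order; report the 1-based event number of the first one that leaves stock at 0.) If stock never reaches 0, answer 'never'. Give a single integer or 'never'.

Processing events:
Start: stock = 18
  Event 1 (restock 8): 18 + 8 = 26
  Event 2 (sale 15): sell min(15,26)=15. stock: 26 - 15 = 11. total_sold = 15
  Event 3 (adjust +8): 11 + 8 = 19
  Event 4 (adjust -2): 19 + -2 = 17
  Event 5 (return 3): 17 + 3 = 20
  Event 6 (return 3): 20 + 3 = 23
  Event 7 (return 2): 23 + 2 = 25
  Event 8 (sale 3): sell min(3,25)=3. stock: 25 - 3 = 22. total_sold = 18
Final: stock = 22, total_sold = 18

Stock never reaches 0.

Answer: never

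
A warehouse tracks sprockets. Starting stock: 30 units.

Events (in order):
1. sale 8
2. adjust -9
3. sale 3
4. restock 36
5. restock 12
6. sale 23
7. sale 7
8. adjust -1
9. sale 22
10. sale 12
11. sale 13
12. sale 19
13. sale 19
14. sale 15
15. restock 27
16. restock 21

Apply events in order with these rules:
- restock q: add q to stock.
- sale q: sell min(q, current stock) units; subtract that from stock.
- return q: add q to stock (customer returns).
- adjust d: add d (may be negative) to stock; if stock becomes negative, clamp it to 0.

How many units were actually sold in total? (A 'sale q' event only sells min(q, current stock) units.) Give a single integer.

Processing events:
Start: stock = 30
  Event 1 (sale 8): sell min(8,30)=8. stock: 30 - 8 = 22. total_sold = 8
  Event 2 (adjust -9): 22 + -9 = 13
  Event 3 (sale 3): sell min(3,13)=3. stock: 13 - 3 = 10. total_sold = 11
  Event 4 (restock 36): 10 + 36 = 46
  Event 5 (restock 12): 46 + 12 = 58
  Event 6 (sale 23): sell min(23,58)=23. stock: 58 - 23 = 35. total_sold = 34
  Event 7 (sale 7): sell min(7,35)=7. stock: 35 - 7 = 28. total_sold = 41
  Event 8 (adjust -1): 28 + -1 = 27
  Event 9 (sale 22): sell min(22,27)=22. stock: 27 - 22 = 5. total_sold = 63
  Event 10 (sale 12): sell min(12,5)=5. stock: 5 - 5 = 0. total_sold = 68
  Event 11 (sale 13): sell min(13,0)=0. stock: 0 - 0 = 0. total_sold = 68
  Event 12 (sale 19): sell min(19,0)=0. stock: 0 - 0 = 0. total_sold = 68
  Event 13 (sale 19): sell min(19,0)=0. stock: 0 - 0 = 0. total_sold = 68
  Event 14 (sale 15): sell min(15,0)=0. stock: 0 - 0 = 0. total_sold = 68
  Event 15 (restock 27): 0 + 27 = 27
  Event 16 (restock 21): 27 + 21 = 48
Final: stock = 48, total_sold = 68

Answer: 68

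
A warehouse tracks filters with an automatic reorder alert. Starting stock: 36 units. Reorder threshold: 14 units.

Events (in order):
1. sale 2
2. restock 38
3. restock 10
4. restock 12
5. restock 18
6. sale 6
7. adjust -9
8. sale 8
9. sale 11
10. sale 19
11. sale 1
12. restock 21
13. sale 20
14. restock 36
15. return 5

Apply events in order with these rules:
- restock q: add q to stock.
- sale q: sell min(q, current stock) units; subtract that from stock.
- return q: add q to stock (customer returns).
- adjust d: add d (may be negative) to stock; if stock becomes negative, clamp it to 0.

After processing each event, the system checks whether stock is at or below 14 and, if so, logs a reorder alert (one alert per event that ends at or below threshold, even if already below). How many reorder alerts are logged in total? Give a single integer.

Answer: 0

Derivation:
Processing events:
Start: stock = 36
  Event 1 (sale 2): sell min(2,36)=2. stock: 36 - 2 = 34. total_sold = 2
  Event 2 (restock 38): 34 + 38 = 72
  Event 3 (restock 10): 72 + 10 = 82
  Event 4 (restock 12): 82 + 12 = 94
  Event 5 (restock 18): 94 + 18 = 112
  Event 6 (sale 6): sell min(6,112)=6. stock: 112 - 6 = 106. total_sold = 8
  Event 7 (adjust -9): 106 + -9 = 97
  Event 8 (sale 8): sell min(8,97)=8. stock: 97 - 8 = 89. total_sold = 16
  Event 9 (sale 11): sell min(11,89)=11. stock: 89 - 11 = 78. total_sold = 27
  Event 10 (sale 19): sell min(19,78)=19. stock: 78 - 19 = 59. total_sold = 46
  Event 11 (sale 1): sell min(1,59)=1. stock: 59 - 1 = 58. total_sold = 47
  Event 12 (restock 21): 58 + 21 = 79
  Event 13 (sale 20): sell min(20,79)=20. stock: 79 - 20 = 59. total_sold = 67
  Event 14 (restock 36): 59 + 36 = 95
  Event 15 (return 5): 95 + 5 = 100
Final: stock = 100, total_sold = 67

Checking against threshold 14:
  After event 1: stock=34 > 14
  After event 2: stock=72 > 14
  After event 3: stock=82 > 14
  After event 4: stock=94 > 14
  After event 5: stock=112 > 14
  After event 6: stock=106 > 14
  After event 7: stock=97 > 14
  After event 8: stock=89 > 14
  After event 9: stock=78 > 14
  After event 10: stock=59 > 14
  After event 11: stock=58 > 14
  After event 12: stock=79 > 14
  After event 13: stock=59 > 14
  After event 14: stock=95 > 14
  After event 15: stock=100 > 14
Alert events: []. Count = 0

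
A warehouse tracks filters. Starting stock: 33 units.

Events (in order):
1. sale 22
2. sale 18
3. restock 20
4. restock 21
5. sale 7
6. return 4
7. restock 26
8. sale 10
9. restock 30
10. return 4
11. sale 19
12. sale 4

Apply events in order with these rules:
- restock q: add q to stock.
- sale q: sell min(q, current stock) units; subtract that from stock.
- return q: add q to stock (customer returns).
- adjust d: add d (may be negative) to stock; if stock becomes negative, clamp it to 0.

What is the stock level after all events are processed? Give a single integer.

Processing events:
Start: stock = 33
  Event 1 (sale 22): sell min(22,33)=22. stock: 33 - 22 = 11. total_sold = 22
  Event 2 (sale 18): sell min(18,11)=11. stock: 11 - 11 = 0. total_sold = 33
  Event 3 (restock 20): 0 + 20 = 20
  Event 4 (restock 21): 20 + 21 = 41
  Event 5 (sale 7): sell min(7,41)=7. stock: 41 - 7 = 34. total_sold = 40
  Event 6 (return 4): 34 + 4 = 38
  Event 7 (restock 26): 38 + 26 = 64
  Event 8 (sale 10): sell min(10,64)=10. stock: 64 - 10 = 54. total_sold = 50
  Event 9 (restock 30): 54 + 30 = 84
  Event 10 (return 4): 84 + 4 = 88
  Event 11 (sale 19): sell min(19,88)=19. stock: 88 - 19 = 69. total_sold = 69
  Event 12 (sale 4): sell min(4,69)=4. stock: 69 - 4 = 65. total_sold = 73
Final: stock = 65, total_sold = 73

Answer: 65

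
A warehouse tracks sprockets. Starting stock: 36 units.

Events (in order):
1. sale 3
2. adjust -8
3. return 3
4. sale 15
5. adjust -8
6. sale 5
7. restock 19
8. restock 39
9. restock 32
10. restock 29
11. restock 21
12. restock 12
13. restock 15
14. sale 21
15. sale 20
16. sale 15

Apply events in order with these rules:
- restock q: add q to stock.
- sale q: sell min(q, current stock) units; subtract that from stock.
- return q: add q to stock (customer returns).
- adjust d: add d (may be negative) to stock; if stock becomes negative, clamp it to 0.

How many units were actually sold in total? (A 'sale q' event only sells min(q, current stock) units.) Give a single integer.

Answer: 79

Derivation:
Processing events:
Start: stock = 36
  Event 1 (sale 3): sell min(3,36)=3. stock: 36 - 3 = 33. total_sold = 3
  Event 2 (adjust -8): 33 + -8 = 25
  Event 3 (return 3): 25 + 3 = 28
  Event 4 (sale 15): sell min(15,28)=15. stock: 28 - 15 = 13. total_sold = 18
  Event 5 (adjust -8): 13 + -8 = 5
  Event 6 (sale 5): sell min(5,5)=5. stock: 5 - 5 = 0. total_sold = 23
  Event 7 (restock 19): 0 + 19 = 19
  Event 8 (restock 39): 19 + 39 = 58
  Event 9 (restock 32): 58 + 32 = 90
  Event 10 (restock 29): 90 + 29 = 119
  Event 11 (restock 21): 119 + 21 = 140
  Event 12 (restock 12): 140 + 12 = 152
  Event 13 (restock 15): 152 + 15 = 167
  Event 14 (sale 21): sell min(21,167)=21. stock: 167 - 21 = 146. total_sold = 44
  Event 15 (sale 20): sell min(20,146)=20. stock: 146 - 20 = 126. total_sold = 64
  Event 16 (sale 15): sell min(15,126)=15. stock: 126 - 15 = 111. total_sold = 79
Final: stock = 111, total_sold = 79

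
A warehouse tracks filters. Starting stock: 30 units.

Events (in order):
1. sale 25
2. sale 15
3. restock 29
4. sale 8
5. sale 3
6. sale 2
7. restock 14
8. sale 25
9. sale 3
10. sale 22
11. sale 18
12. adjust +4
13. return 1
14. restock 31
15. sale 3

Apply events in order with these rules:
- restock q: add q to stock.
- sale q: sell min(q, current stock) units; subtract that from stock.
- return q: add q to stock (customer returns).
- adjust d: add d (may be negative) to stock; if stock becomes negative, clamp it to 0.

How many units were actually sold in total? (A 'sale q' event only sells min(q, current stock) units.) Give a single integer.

Processing events:
Start: stock = 30
  Event 1 (sale 25): sell min(25,30)=25. stock: 30 - 25 = 5. total_sold = 25
  Event 2 (sale 15): sell min(15,5)=5. stock: 5 - 5 = 0. total_sold = 30
  Event 3 (restock 29): 0 + 29 = 29
  Event 4 (sale 8): sell min(8,29)=8. stock: 29 - 8 = 21. total_sold = 38
  Event 5 (sale 3): sell min(3,21)=3. stock: 21 - 3 = 18. total_sold = 41
  Event 6 (sale 2): sell min(2,18)=2. stock: 18 - 2 = 16. total_sold = 43
  Event 7 (restock 14): 16 + 14 = 30
  Event 8 (sale 25): sell min(25,30)=25. stock: 30 - 25 = 5. total_sold = 68
  Event 9 (sale 3): sell min(3,5)=3. stock: 5 - 3 = 2. total_sold = 71
  Event 10 (sale 22): sell min(22,2)=2. stock: 2 - 2 = 0. total_sold = 73
  Event 11 (sale 18): sell min(18,0)=0. stock: 0 - 0 = 0. total_sold = 73
  Event 12 (adjust +4): 0 + 4 = 4
  Event 13 (return 1): 4 + 1 = 5
  Event 14 (restock 31): 5 + 31 = 36
  Event 15 (sale 3): sell min(3,36)=3. stock: 36 - 3 = 33. total_sold = 76
Final: stock = 33, total_sold = 76

Answer: 76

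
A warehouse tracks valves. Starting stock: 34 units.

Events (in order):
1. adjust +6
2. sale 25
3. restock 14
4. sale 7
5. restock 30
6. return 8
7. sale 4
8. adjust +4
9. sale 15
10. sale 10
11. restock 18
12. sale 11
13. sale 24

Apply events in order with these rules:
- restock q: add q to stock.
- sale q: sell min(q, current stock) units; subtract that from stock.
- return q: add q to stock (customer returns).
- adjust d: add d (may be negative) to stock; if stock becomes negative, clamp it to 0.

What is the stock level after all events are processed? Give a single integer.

Processing events:
Start: stock = 34
  Event 1 (adjust +6): 34 + 6 = 40
  Event 2 (sale 25): sell min(25,40)=25. stock: 40 - 25 = 15. total_sold = 25
  Event 3 (restock 14): 15 + 14 = 29
  Event 4 (sale 7): sell min(7,29)=7. stock: 29 - 7 = 22. total_sold = 32
  Event 5 (restock 30): 22 + 30 = 52
  Event 6 (return 8): 52 + 8 = 60
  Event 7 (sale 4): sell min(4,60)=4. stock: 60 - 4 = 56. total_sold = 36
  Event 8 (adjust +4): 56 + 4 = 60
  Event 9 (sale 15): sell min(15,60)=15. stock: 60 - 15 = 45. total_sold = 51
  Event 10 (sale 10): sell min(10,45)=10. stock: 45 - 10 = 35. total_sold = 61
  Event 11 (restock 18): 35 + 18 = 53
  Event 12 (sale 11): sell min(11,53)=11. stock: 53 - 11 = 42. total_sold = 72
  Event 13 (sale 24): sell min(24,42)=24. stock: 42 - 24 = 18. total_sold = 96
Final: stock = 18, total_sold = 96

Answer: 18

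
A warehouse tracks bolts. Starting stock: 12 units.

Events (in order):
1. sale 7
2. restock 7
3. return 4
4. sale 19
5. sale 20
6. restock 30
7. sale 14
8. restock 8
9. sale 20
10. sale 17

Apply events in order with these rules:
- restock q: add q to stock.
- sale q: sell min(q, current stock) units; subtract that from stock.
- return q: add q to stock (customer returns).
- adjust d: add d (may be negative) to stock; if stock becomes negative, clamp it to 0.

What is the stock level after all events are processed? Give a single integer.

Processing events:
Start: stock = 12
  Event 1 (sale 7): sell min(7,12)=7. stock: 12 - 7 = 5. total_sold = 7
  Event 2 (restock 7): 5 + 7 = 12
  Event 3 (return 4): 12 + 4 = 16
  Event 4 (sale 19): sell min(19,16)=16. stock: 16 - 16 = 0. total_sold = 23
  Event 5 (sale 20): sell min(20,0)=0. stock: 0 - 0 = 0. total_sold = 23
  Event 6 (restock 30): 0 + 30 = 30
  Event 7 (sale 14): sell min(14,30)=14. stock: 30 - 14 = 16. total_sold = 37
  Event 8 (restock 8): 16 + 8 = 24
  Event 9 (sale 20): sell min(20,24)=20. stock: 24 - 20 = 4. total_sold = 57
  Event 10 (sale 17): sell min(17,4)=4. stock: 4 - 4 = 0. total_sold = 61
Final: stock = 0, total_sold = 61

Answer: 0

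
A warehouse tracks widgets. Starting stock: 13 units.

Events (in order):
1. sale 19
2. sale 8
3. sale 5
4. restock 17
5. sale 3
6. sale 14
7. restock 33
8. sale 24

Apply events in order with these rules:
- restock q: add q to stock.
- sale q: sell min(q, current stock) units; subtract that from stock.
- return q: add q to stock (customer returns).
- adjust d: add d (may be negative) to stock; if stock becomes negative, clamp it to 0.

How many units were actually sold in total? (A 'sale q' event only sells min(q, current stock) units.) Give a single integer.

Answer: 54

Derivation:
Processing events:
Start: stock = 13
  Event 1 (sale 19): sell min(19,13)=13. stock: 13 - 13 = 0. total_sold = 13
  Event 2 (sale 8): sell min(8,0)=0. stock: 0 - 0 = 0. total_sold = 13
  Event 3 (sale 5): sell min(5,0)=0. stock: 0 - 0 = 0. total_sold = 13
  Event 4 (restock 17): 0 + 17 = 17
  Event 5 (sale 3): sell min(3,17)=3. stock: 17 - 3 = 14. total_sold = 16
  Event 6 (sale 14): sell min(14,14)=14. stock: 14 - 14 = 0. total_sold = 30
  Event 7 (restock 33): 0 + 33 = 33
  Event 8 (sale 24): sell min(24,33)=24. stock: 33 - 24 = 9. total_sold = 54
Final: stock = 9, total_sold = 54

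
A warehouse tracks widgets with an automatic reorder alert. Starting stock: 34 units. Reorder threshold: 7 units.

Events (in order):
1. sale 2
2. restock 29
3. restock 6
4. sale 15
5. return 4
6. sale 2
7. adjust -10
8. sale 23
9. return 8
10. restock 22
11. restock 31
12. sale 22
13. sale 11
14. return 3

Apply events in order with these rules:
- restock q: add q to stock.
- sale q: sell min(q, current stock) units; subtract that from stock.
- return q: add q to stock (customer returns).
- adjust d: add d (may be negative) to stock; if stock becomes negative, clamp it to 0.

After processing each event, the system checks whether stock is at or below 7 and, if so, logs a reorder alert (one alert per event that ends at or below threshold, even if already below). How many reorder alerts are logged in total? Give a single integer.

Processing events:
Start: stock = 34
  Event 1 (sale 2): sell min(2,34)=2. stock: 34 - 2 = 32. total_sold = 2
  Event 2 (restock 29): 32 + 29 = 61
  Event 3 (restock 6): 61 + 6 = 67
  Event 4 (sale 15): sell min(15,67)=15. stock: 67 - 15 = 52. total_sold = 17
  Event 5 (return 4): 52 + 4 = 56
  Event 6 (sale 2): sell min(2,56)=2. stock: 56 - 2 = 54. total_sold = 19
  Event 7 (adjust -10): 54 + -10 = 44
  Event 8 (sale 23): sell min(23,44)=23. stock: 44 - 23 = 21. total_sold = 42
  Event 9 (return 8): 21 + 8 = 29
  Event 10 (restock 22): 29 + 22 = 51
  Event 11 (restock 31): 51 + 31 = 82
  Event 12 (sale 22): sell min(22,82)=22. stock: 82 - 22 = 60. total_sold = 64
  Event 13 (sale 11): sell min(11,60)=11. stock: 60 - 11 = 49. total_sold = 75
  Event 14 (return 3): 49 + 3 = 52
Final: stock = 52, total_sold = 75

Checking against threshold 7:
  After event 1: stock=32 > 7
  After event 2: stock=61 > 7
  After event 3: stock=67 > 7
  After event 4: stock=52 > 7
  After event 5: stock=56 > 7
  After event 6: stock=54 > 7
  After event 7: stock=44 > 7
  After event 8: stock=21 > 7
  After event 9: stock=29 > 7
  After event 10: stock=51 > 7
  After event 11: stock=82 > 7
  After event 12: stock=60 > 7
  After event 13: stock=49 > 7
  After event 14: stock=52 > 7
Alert events: []. Count = 0

Answer: 0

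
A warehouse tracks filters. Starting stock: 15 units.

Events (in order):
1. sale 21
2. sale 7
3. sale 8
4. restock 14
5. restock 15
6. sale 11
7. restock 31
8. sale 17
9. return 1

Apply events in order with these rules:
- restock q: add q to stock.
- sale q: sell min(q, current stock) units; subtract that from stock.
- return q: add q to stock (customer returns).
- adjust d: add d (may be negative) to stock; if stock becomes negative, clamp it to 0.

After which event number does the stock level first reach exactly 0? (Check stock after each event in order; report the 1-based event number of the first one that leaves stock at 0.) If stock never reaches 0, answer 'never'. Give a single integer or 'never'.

Answer: 1

Derivation:
Processing events:
Start: stock = 15
  Event 1 (sale 21): sell min(21,15)=15. stock: 15 - 15 = 0. total_sold = 15
  Event 2 (sale 7): sell min(7,0)=0. stock: 0 - 0 = 0. total_sold = 15
  Event 3 (sale 8): sell min(8,0)=0. stock: 0 - 0 = 0. total_sold = 15
  Event 4 (restock 14): 0 + 14 = 14
  Event 5 (restock 15): 14 + 15 = 29
  Event 6 (sale 11): sell min(11,29)=11. stock: 29 - 11 = 18. total_sold = 26
  Event 7 (restock 31): 18 + 31 = 49
  Event 8 (sale 17): sell min(17,49)=17. stock: 49 - 17 = 32. total_sold = 43
  Event 9 (return 1): 32 + 1 = 33
Final: stock = 33, total_sold = 43

First zero at event 1.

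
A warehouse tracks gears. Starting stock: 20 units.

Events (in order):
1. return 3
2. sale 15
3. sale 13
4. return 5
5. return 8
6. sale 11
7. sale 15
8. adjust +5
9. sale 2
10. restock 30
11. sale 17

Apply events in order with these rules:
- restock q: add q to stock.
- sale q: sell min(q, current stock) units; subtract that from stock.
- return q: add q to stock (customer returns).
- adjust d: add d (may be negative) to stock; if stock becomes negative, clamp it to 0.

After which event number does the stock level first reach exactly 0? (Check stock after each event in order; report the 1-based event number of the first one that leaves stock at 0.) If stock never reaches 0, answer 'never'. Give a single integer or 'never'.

Processing events:
Start: stock = 20
  Event 1 (return 3): 20 + 3 = 23
  Event 2 (sale 15): sell min(15,23)=15. stock: 23 - 15 = 8. total_sold = 15
  Event 3 (sale 13): sell min(13,8)=8. stock: 8 - 8 = 0. total_sold = 23
  Event 4 (return 5): 0 + 5 = 5
  Event 5 (return 8): 5 + 8 = 13
  Event 6 (sale 11): sell min(11,13)=11. stock: 13 - 11 = 2. total_sold = 34
  Event 7 (sale 15): sell min(15,2)=2. stock: 2 - 2 = 0. total_sold = 36
  Event 8 (adjust +5): 0 + 5 = 5
  Event 9 (sale 2): sell min(2,5)=2. stock: 5 - 2 = 3. total_sold = 38
  Event 10 (restock 30): 3 + 30 = 33
  Event 11 (sale 17): sell min(17,33)=17. stock: 33 - 17 = 16. total_sold = 55
Final: stock = 16, total_sold = 55

First zero at event 3.

Answer: 3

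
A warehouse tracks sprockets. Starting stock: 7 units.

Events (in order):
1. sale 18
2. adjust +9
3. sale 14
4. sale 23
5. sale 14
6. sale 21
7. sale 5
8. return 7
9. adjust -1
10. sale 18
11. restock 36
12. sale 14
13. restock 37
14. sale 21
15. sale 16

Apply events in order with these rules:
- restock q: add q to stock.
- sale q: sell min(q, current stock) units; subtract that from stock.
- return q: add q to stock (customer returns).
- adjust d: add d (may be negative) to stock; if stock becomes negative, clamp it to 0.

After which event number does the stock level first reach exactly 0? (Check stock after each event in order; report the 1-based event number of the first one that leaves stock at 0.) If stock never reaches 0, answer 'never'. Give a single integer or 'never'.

Processing events:
Start: stock = 7
  Event 1 (sale 18): sell min(18,7)=7. stock: 7 - 7 = 0. total_sold = 7
  Event 2 (adjust +9): 0 + 9 = 9
  Event 3 (sale 14): sell min(14,9)=9. stock: 9 - 9 = 0. total_sold = 16
  Event 4 (sale 23): sell min(23,0)=0. stock: 0 - 0 = 0. total_sold = 16
  Event 5 (sale 14): sell min(14,0)=0. stock: 0 - 0 = 0. total_sold = 16
  Event 6 (sale 21): sell min(21,0)=0. stock: 0 - 0 = 0. total_sold = 16
  Event 7 (sale 5): sell min(5,0)=0. stock: 0 - 0 = 0. total_sold = 16
  Event 8 (return 7): 0 + 7 = 7
  Event 9 (adjust -1): 7 + -1 = 6
  Event 10 (sale 18): sell min(18,6)=6. stock: 6 - 6 = 0. total_sold = 22
  Event 11 (restock 36): 0 + 36 = 36
  Event 12 (sale 14): sell min(14,36)=14. stock: 36 - 14 = 22. total_sold = 36
  Event 13 (restock 37): 22 + 37 = 59
  Event 14 (sale 21): sell min(21,59)=21. stock: 59 - 21 = 38. total_sold = 57
  Event 15 (sale 16): sell min(16,38)=16. stock: 38 - 16 = 22. total_sold = 73
Final: stock = 22, total_sold = 73

First zero at event 1.

Answer: 1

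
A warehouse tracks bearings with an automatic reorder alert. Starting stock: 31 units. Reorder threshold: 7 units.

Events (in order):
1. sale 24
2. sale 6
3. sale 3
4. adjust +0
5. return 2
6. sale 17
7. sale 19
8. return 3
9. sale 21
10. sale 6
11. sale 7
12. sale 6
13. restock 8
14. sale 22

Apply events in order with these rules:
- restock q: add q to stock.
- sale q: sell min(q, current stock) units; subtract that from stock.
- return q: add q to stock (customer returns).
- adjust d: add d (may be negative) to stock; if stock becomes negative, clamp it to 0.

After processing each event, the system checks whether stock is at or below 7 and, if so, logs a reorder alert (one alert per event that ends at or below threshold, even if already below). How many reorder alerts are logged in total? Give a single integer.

Processing events:
Start: stock = 31
  Event 1 (sale 24): sell min(24,31)=24. stock: 31 - 24 = 7. total_sold = 24
  Event 2 (sale 6): sell min(6,7)=6. stock: 7 - 6 = 1. total_sold = 30
  Event 3 (sale 3): sell min(3,1)=1. stock: 1 - 1 = 0. total_sold = 31
  Event 4 (adjust +0): 0 + 0 = 0
  Event 5 (return 2): 0 + 2 = 2
  Event 6 (sale 17): sell min(17,2)=2. stock: 2 - 2 = 0. total_sold = 33
  Event 7 (sale 19): sell min(19,0)=0. stock: 0 - 0 = 0. total_sold = 33
  Event 8 (return 3): 0 + 3 = 3
  Event 9 (sale 21): sell min(21,3)=3. stock: 3 - 3 = 0. total_sold = 36
  Event 10 (sale 6): sell min(6,0)=0. stock: 0 - 0 = 0. total_sold = 36
  Event 11 (sale 7): sell min(7,0)=0. stock: 0 - 0 = 0. total_sold = 36
  Event 12 (sale 6): sell min(6,0)=0. stock: 0 - 0 = 0. total_sold = 36
  Event 13 (restock 8): 0 + 8 = 8
  Event 14 (sale 22): sell min(22,8)=8. stock: 8 - 8 = 0. total_sold = 44
Final: stock = 0, total_sold = 44

Checking against threshold 7:
  After event 1: stock=7 <= 7 -> ALERT
  After event 2: stock=1 <= 7 -> ALERT
  After event 3: stock=0 <= 7 -> ALERT
  After event 4: stock=0 <= 7 -> ALERT
  After event 5: stock=2 <= 7 -> ALERT
  After event 6: stock=0 <= 7 -> ALERT
  After event 7: stock=0 <= 7 -> ALERT
  After event 8: stock=3 <= 7 -> ALERT
  After event 9: stock=0 <= 7 -> ALERT
  After event 10: stock=0 <= 7 -> ALERT
  After event 11: stock=0 <= 7 -> ALERT
  After event 12: stock=0 <= 7 -> ALERT
  After event 13: stock=8 > 7
  After event 14: stock=0 <= 7 -> ALERT
Alert events: [1, 2, 3, 4, 5, 6, 7, 8, 9, 10, 11, 12, 14]. Count = 13

Answer: 13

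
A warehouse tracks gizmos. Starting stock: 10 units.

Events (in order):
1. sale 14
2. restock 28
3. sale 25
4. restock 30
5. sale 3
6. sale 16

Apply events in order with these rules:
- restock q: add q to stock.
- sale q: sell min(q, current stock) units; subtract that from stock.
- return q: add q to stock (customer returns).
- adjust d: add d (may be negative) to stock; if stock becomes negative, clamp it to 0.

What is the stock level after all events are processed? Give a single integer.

Answer: 14

Derivation:
Processing events:
Start: stock = 10
  Event 1 (sale 14): sell min(14,10)=10. stock: 10 - 10 = 0. total_sold = 10
  Event 2 (restock 28): 0 + 28 = 28
  Event 3 (sale 25): sell min(25,28)=25. stock: 28 - 25 = 3. total_sold = 35
  Event 4 (restock 30): 3 + 30 = 33
  Event 5 (sale 3): sell min(3,33)=3. stock: 33 - 3 = 30. total_sold = 38
  Event 6 (sale 16): sell min(16,30)=16. stock: 30 - 16 = 14. total_sold = 54
Final: stock = 14, total_sold = 54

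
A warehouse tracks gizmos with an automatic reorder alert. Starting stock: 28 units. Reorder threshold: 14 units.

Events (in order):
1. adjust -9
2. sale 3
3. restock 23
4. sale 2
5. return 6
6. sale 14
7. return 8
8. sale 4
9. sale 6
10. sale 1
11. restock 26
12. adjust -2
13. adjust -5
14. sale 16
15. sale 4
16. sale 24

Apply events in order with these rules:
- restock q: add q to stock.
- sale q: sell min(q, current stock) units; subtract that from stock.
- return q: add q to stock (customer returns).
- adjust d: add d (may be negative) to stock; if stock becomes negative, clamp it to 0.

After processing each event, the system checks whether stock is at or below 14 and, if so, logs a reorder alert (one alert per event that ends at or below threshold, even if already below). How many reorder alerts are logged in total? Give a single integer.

Answer: 1

Derivation:
Processing events:
Start: stock = 28
  Event 1 (adjust -9): 28 + -9 = 19
  Event 2 (sale 3): sell min(3,19)=3. stock: 19 - 3 = 16. total_sold = 3
  Event 3 (restock 23): 16 + 23 = 39
  Event 4 (sale 2): sell min(2,39)=2. stock: 39 - 2 = 37. total_sold = 5
  Event 5 (return 6): 37 + 6 = 43
  Event 6 (sale 14): sell min(14,43)=14. stock: 43 - 14 = 29. total_sold = 19
  Event 7 (return 8): 29 + 8 = 37
  Event 8 (sale 4): sell min(4,37)=4. stock: 37 - 4 = 33. total_sold = 23
  Event 9 (sale 6): sell min(6,33)=6. stock: 33 - 6 = 27. total_sold = 29
  Event 10 (sale 1): sell min(1,27)=1. stock: 27 - 1 = 26. total_sold = 30
  Event 11 (restock 26): 26 + 26 = 52
  Event 12 (adjust -2): 52 + -2 = 50
  Event 13 (adjust -5): 50 + -5 = 45
  Event 14 (sale 16): sell min(16,45)=16. stock: 45 - 16 = 29. total_sold = 46
  Event 15 (sale 4): sell min(4,29)=4. stock: 29 - 4 = 25. total_sold = 50
  Event 16 (sale 24): sell min(24,25)=24. stock: 25 - 24 = 1. total_sold = 74
Final: stock = 1, total_sold = 74

Checking against threshold 14:
  After event 1: stock=19 > 14
  After event 2: stock=16 > 14
  After event 3: stock=39 > 14
  After event 4: stock=37 > 14
  After event 5: stock=43 > 14
  After event 6: stock=29 > 14
  After event 7: stock=37 > 14
  After event 8: stock=33 > 14
  After event 9: stock=27 > 14
  After event 10: stock=26 > 14
  After event 11: stock=52 > 14
  After event 12: stock=50 > 14
  After event 13: stock=45 > 14
  After event 14: stock=29 > 14
  After event 15: stock=25 > 14
  After event 16: stock=1 <= 14 -> ALERT
Alert events: [16]. Count = 1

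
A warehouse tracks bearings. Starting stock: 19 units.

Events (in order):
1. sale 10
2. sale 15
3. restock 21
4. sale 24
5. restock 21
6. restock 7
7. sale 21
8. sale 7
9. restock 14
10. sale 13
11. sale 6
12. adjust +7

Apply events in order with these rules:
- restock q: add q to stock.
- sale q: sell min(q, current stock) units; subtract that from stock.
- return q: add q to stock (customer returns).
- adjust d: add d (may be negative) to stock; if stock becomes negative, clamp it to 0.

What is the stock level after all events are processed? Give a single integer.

Processing events:
Start: stock = 19
  Event 1 (sale 10): sell min(10,19)=10. stock: 19 - 10 = 9. total_sold = 10
  Event 2 (sale 15): sell min(15,9)=9. stock: 9 - 9 = 0. total_sold = 19
  Event 3 (restock 21): 0 + 21 = 21
  Event 4 (sale 24): sell min(24,21)=21. stock: 21 - 21 = 0. total_sold = 40
  Event 5 (restock 21): 0 + 21 = 21
  Event 6 (restock 7): 21 + 7 = 28
  Event 7 (sale 21): sell min(21,28)=21. stock: 28 - 21 = 7. total_sold = 61
  Event 8 (sale 7): sell min(7,7)=7. stock: 7 - 7 = 0. total_sold = 68
  Event 9 (restock 14): 0 + 14 = 14
  Event 10 (sale 13): sell min(13,14)=13. stock: 14 - 13 = 1. total_sold = 81
  Event 11 (sale 6): sell min(6,1)=1. stock: 1 - 1 = 0. total_sold = 82
  Event 12 (adjust +7): 0 + 7 = 7
Final: stock = 7, total_sold = 82

Answer: 7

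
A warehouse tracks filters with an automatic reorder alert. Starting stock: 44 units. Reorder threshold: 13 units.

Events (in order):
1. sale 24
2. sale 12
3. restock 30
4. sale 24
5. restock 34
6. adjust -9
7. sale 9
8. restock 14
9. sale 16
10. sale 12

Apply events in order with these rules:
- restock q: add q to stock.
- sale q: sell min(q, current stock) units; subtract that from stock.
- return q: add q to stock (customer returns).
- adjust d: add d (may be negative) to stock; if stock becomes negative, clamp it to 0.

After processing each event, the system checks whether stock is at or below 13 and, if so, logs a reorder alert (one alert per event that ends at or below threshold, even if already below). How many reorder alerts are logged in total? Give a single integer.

Answer: 1

Derivation:
Processing events:
Start: stock = 44
  Event 1 (sale 24): sell min(24,44)=24. stock: 44 - 24 = 20. total_sold = 24
  Event 2 (sale 12): sell min(12,20)=12. stock: 20 - 12 = 8. total_sold = 36
  Event 3 (restock 30): 8 + 30 = 38
  Event 4 (sale 24): sell min(24,38)=24. stock: 38 - 24 = 14. total_sold = 60
  Event 5 (restock 34): 14 + 34 = 48
  Event 6 (adjust -9): 48 + -9 = 39
  Event 7 (sale 9): sell min(9,39)=9. stock: 39 - 9 = 30. total_sold = 69
  Event 8 (restock 14): 30 + 14 = 44
  Event 9 (sale 16): sell min(16,44)=16. stock: 44 - 16 = 28. total_sold = 85
  Event 10 (sale 12): sell min(12,28)=12. stock: 28 - 12 = 16. total_sold = 97
Final: stock = 16, total_sold = 97

Checking against threshold 13:
  After event 1: stock=20 > 13
  After event 2: stock=8 <= 13 -> ALERT
  After event 3: stock=38 > 13
  After event 4: stock=14 > 13
  After event 5: stock=48 > 13
  After event 6: stock=39 > 13
  After event 7: stock=30 > 13
  After event 8: stock=44 > 13
  After event 9: stock=28 > 13
  After event 10: stock=16 > 13
Alert events: [2]. Count = 1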